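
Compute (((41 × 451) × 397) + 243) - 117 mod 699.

155

41 × 451 = 18491 ≡ 317 (mod 699)
317 × 397 = 125849 ≡ 29 (mod 699)
29 + 243 = 272
272 - 117 = 155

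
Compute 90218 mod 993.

90218 = 90×993 + 848, so 90218 ≡ 848 (mod 993).

848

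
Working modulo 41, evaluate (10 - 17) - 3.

31

10 - 17 = -7 ≡ 34 (mod 41)
34 - 3 = 31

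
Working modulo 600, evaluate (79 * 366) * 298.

372

79 * 366 = 28914 ≡ 114 (mod 600)
114 * 298 = 33972 ≡ 372 (mod 600)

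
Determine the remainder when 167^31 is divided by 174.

5

31 in binary is 11111, i.e. 31 = 16 + 8 + 4 + 2 + 1.
167^1 ≡ 167 (mod 174)
167^2 ≡ 167^2 = 27889 ≡ 49 (mod 174)
167^4 ≡ 49^2 = 2401 ≡ 139 (mod 174)
167^8 ≡ 139^2 = 19321 ≡ 7 (mod 174)
167^16 ≡ 7^2 = 49 (mod 174)
167^31 = 167^16 · 167^8 · 167^4 · 167^2 · 167^1 ≡ 49 · 7 · 139 · 49 · 167 (mod 174).
Accumulate the product:
49 · 7 = 343 ≡ 169
169 · 139 = 23491 ≡ 1
1 · 49 = 49
49 · 167 = 8183 ≡ 5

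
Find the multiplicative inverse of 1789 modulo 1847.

1433

Run the extended Euclidean algorithm:
1847 = 1*1789 + 58
1789 = 30*58 + 49
58 = 1*49 + 9
49 = 5*9 + 4
9 = 2*4 + 1
4 = 4*1 + 0
gcd(1789, 1847) = 1, so the inverse exists.
Bézout: 1 = 401*1847 − 414*1789.
So 1789⁻¹ ≡ −414 ≡ 1433 (mod 1847).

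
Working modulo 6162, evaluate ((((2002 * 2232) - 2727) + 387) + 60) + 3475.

2209

2002 * 2232 = 4468464 ≡ 1014 (mod 6162)
1014 - 2727 = -1713 ≡ 4449 (mod 6162)
4449 + 387 = 4836
4836 + 60 = 4896
4896 + 3475 = 8371 ≡ 2209 (mod 6162)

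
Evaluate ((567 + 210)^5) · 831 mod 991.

273

567 + 210 = 777
(777)^5 ≡ 884 (mod 991)
884 · 831 = 734604 ≡ 273 (mod 991)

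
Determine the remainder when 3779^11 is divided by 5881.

By square-and-multiply:
11 in binary is 1011, i.e. 11 = 8 + 2 + 1.
3779^1 ≡ 3779 (mod 5881)
3779^2 ≡ 3779^2 = 14280841 ≡ 1773 (mod 5881)
3779^4 ≡ 1773^2 = 3143529 ≡ 3075 (mod 5881)
3779^8 ≡ 3075^2 = 9455625 ≡ 4858 (mod 5881)
3779^11 = 3779^8 * 3779^2 * 3779^1 ≡ 4858 * 1773 * 3779 (mod 5881).
Accumulate the product:
4858 * 1773 = 8613234 ≡ 3450
3450 * 3779 = 13037550 ≡ 5254

5254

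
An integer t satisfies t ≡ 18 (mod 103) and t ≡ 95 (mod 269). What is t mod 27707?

103⁻¹ mod 269: 103×222 ≡ 1 (mod 269), so 103⁻¹ ≡ 222.
t = 18 + 103×((95 − 18)×222 mod 269) = 18 + 103×147 = 15159.
Check: 15159 mod 103 = 18, 15159 mod 269 = 95. ✓

15159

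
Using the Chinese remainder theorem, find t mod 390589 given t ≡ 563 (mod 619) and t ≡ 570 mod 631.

32751

619⁻¹ mod 631: 619*368 ≡ 1 (mod 631), so 619⁻¹ ≡ 368.
t = 563 + 619*((570 − 563)*368 mod 631) = 563 + 619*52 = 32751.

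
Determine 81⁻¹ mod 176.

113

Apply the Euclidean algorithm and back-substitute:
176 = 2*81 + 14
81 = 5*14 + 11
14 = 1*11 + 3
11 = 3*3 + 2
3 = 1*2 + 1
2 = 2*1 + 0
gcd(81, 176) = 1, so the inverse exists.
Back-substitute for 1:
1 = 1*3 − 1*2
  = −1*11 + 4*3
  = 4*14 − 5*11
  = −5*81 + 29*14
  = 29*176 − 63*81
So 81⁻¹ ≡ −63 ≡ 113 (mod 176).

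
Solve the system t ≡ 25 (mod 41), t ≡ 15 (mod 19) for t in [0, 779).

41⁻¹ mod 19: 41×13 ≡ 1 (mod 19), so 41⁻¹ ≡ 13.
t = 25 + 41×((15 − 25)×13 mod 19) = 25 + 41×3 = 148.
Check: 148 mod 41 = 25, 148 mod 19 = 15. ✓

148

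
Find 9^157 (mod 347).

9^1 ≡ 9 (mod 347)
9^2 ≡ 9^2 = 81 (mod 347)
9^4 ≡ 81^2 = 6561 ≡ 315 (mod 347)
9^8 ≡ 315^2 = 99225 ≡ 330 (mod 347)
9^16 ≡ 330^2 = 108900 ≡ 289 (mod 347)
9^32 ≡ 289^2 = 83521 ≡ 241 (mod 347)
9^64 ≡ 241^2 = 58081 ≡ 132 (mod 347)
9^128 ≡ 132^2 = 17424 ≡ 74 (mod 347)
9^157 = 9^128 · 9^16 · 9^8 · 9^4 · 9^1 ≡ 74 · 289 · 330 · 315 · 9 (mod 347).
Accumulate the product:
74 · 289 = 21386 ≡ 219
219 · 330 = 72270 ≡ 94
94 · 315 = 29610 ≡ 115
115 · 9 = 1035 ≡ 341

341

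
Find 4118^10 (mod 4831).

Compute successive squares:
4118^1 ≡ 4118 (mod 4831)
4118^2 ≡ 4118^2 = 16957924 ≡ 1114 (mod 4831)
4118^4 ≡ 1114^2 = 1240996 ≡ 4260 (mod 4831)
4118^8 ≡ 4260^2 = 18147600 ≡ 2364 (mod 4831)
4118^10 = 4118^8 × 4118^2 ≡ 2364 × 1114 (mod 4831).
2364 × 1114 = 2633496 ≡ 601 (mod 4831).

601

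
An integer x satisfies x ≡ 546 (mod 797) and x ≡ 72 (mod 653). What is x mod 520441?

236458

797⁻¹ mod 653: 797×195 ≡ 1 (mod 653), so 797⁻¹ ≡ 195.
x = 546 + 797×((72 − 546)×195 mod 653) = 546 + 797×296 = 236458.
Check: 236458 mod 797 = 546, 236458 mod 653 = 72. ✓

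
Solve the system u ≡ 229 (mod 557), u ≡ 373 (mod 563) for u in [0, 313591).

300452

557⁻¹ mod 563: 557·469 ≡ 1 (mod 563), so 557⁻¹ ≡ 469.
u = 229 + 557·((373 − 229)·469 mod 563) = 229 + 557·539 = 300452.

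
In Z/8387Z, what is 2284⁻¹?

By the extended Euclidean algorithm:
8387 = 3*2284 + 1535
2284 = 1*1535 + 749
1535 = 2*749 + 37
749 = 20*37 + 9
37 = 4*9 + 1
9 = 9*1 + 0
gcd(2284, 8387) = 1, so the inverse exists.
Back-substitute for 1:
1 = 1*37 − 4*9
  = −4*749 + 81*37
  = 81*1535 − 166*749
  = −166*2284 + 247*1535
  = 247*8387 − 907*2284
So 2284⁻¹ ≡ −907 ≡ 7480 (mod 8387).

7480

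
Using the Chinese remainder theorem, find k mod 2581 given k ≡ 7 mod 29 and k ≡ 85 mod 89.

1776

29⁻¹ mod 89: 29×43 ≡ 1 (mod 89), so 29⁻¹ ≡ 43.
k = 7 + 29×((85 − 7)×43 mod 89) = 7 + 29×61 = 1776.
Check: 1776 mod 29 = 7, 1776 mod 89 = 85. ✓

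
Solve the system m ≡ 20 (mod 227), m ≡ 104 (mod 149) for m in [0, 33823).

5468

227⁻¹ mod 149: 227·128 ≡ 1 (mod 149), so 227⁻¹ ≡ 128.
m = 20 + 227·((104 − 20)·128 mod 149) = 20 + 227·24 = 5468.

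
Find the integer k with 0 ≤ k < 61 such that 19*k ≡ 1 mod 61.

Run the extended Euclidean algorithm:
61 = 3·19 + 4
19 = 4·4 + 3
4 = 1·3 + 1
3 = 3·1 + 0
gcd(19, 61) = 1, so the inverse exists.
Bézout: 1 = 5·61 − 16·19.
So 19⁻¹ ≡ −16 ≡ 45 (mod 61).

45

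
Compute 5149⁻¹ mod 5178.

5178 = 1×5149 + 29
5149 = 177×29 + 16
29 = 1×16 + 13
16 = 1×13 + 3
13 = 4×3 + 1
3 = 3×1 + 0
gcd(5149, 5178) = 1, so the inverse exists.
Bézout: 1 = 1598×5178 − 1607×5149.
So 5149⁻¹ ≡ −1607 ≡ 3571 (mod 5178).

3571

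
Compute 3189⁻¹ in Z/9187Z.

1233

9187 = 2*3189 + 2809
3189 = 1*2809 + 380
2809 = 7*380 + 149
380 = 2*149 + 82
149 = 1*82 + 67
82 = 1*67 + 15
67 = 4*15 + 7
15 = 2*7 + 1
7 = 7*1 + 0
gcd(3189, 9187) = 1, so the inverse exists.
Back-substitute for 1:
1 = 1*15 − 2*7
  = −2*67 + 9*15
  = 9*82 − 11*67
  = −11*149 + 20*82
  = 20*380 − 51*149
  = −51*2809 + 377*380
  = 377*3189 − 428*2809
  = −428*9187 + 1233*3189
So 3189⁻¹ ≡ 1233 (mod 9187).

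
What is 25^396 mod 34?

33

Compute successive squares:
25^1 ≡ 25 (mod 34)
25^2 ≡ 25^2 = 625 ≡ 13 (mod 34)
25^4 ≡ 13^2 = 169 ≡ 33 (mod 34)
25^8 ≡ 33^2 = 1089 ≡ 1 (mod 34)
25^16 ≡ 1^2 = 1 (mod 34)
25^32 ≡ 1^2 = 1 (mod 34)
25^64 ≡ 1^2 = 1 (mod 34)
25^128 ≡ 1^2 = 1 (mod 34)
25^256 ≡ 1^2 = 1 (mod 34)
25^396 = 25^256 · 25^128 · 25^8 · 25^4 ≡ 1 · 1 · 1 · 33 (mod 34).
Accumulate the product:
1 · 1 = 1
1 · 1 = 1
1 · 33 = 33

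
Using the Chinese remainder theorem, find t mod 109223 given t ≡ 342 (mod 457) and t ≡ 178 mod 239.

457⁻¹ mod 239: 457·91 ≡ 1 (mod 239), so 457⁻¹ ≡ 91.
t = 342 + 457·((178 − 342)·91 mod 239) = 342 + 457·133 = 61123.
Check: 61123 mod 457 = 342, 61123 mod 239 = 178. ✓

61123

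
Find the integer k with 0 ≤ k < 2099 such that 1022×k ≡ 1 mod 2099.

Run the extended Euclidean algorithm:
2099 = 2·1022 + 55
1022 = 18·55 + 32
55 = 1·32 + 23
32 = 1·23 + 9
23 = 2·9 + 5
9 = 1·5 + 4
5 = 1·4 + 1
4 = 4·1 + 0
gcd(1022, 2099) = 1, so the inverse exists.
Bézout: 1 = 223·2099 − 458·1022.
So 1022⁻¹ ≡ −458 ≡ 1641 (mod 2099).

1641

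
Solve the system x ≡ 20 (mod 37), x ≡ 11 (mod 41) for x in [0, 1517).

37⁻¹ mod 41: 37·10 ≡ 1 (mod 41), so 37⁻¹ ≡ 10.
x = 20 + 37·((11 − 20)·10 mod 41) = 20 + 37·33 = 1241.
Check: 1241 mod 37 = 20, 1241 mod 41 = 11. ✓

1241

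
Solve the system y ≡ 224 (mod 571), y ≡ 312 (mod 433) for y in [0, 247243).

122418

571⁻¹ mod 433: 571*91 ≡ 1 (mod 433), so 571⁻¹ ≡ 91.
y = 224 + 571*((312 − 224)*91 mod 433) = 224 + 571*214 = 122418.
Check: 122418 mod 571 = 224, 122418 mod 433 = 312. ✓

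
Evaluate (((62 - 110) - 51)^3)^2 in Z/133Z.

106

62 - 110 = -48 ≡ 85 (mod 133)
85 - 51 = 34
(34)^3 ≡ 69 (mod 133)
(69)^2 ≡ 106 (mod 133)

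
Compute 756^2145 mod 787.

20

2145 in binary is 100001100001, i.e. 2145 = 2048 + 64 + 32 + 1.
756^1 ≡ 756 (mod 787)
756^2 ≡ 756^2 = 571536 ≡ 174 (mod 787)
756^4 ≡ 174^2 = 30276 ≡ 370 (mod 787)
756^8 ≡ 370^2 = 136900 ≡ 749 (mod 787)
756^16 ≡ 749^2 = 561001 ≡ 657 (mod 787)
756^32 ≡ 657^2 = 431649 ≡ 373 (mod 787)
756^64 ≡ 373^2 = 139129 ≡ 617 (mod 787)
756^128 ≡ 617^2 = 380689 ≡ 568 (mod 787)
756^256 ≡ 568^2 = 322624 ≡ 741 (mod 787)
756^512 ≡ 741^2 = 549081 ≡ 542 (mod 787)
756^1024 ≡ 542^2 = 293764 ≡ 213 (mod 787)
756^2048 ≡ 213^2 = 45369 ≡ 510 (mod 787)
756^2145 = 756^2048 × 756^64 × 756^32 × 756^1 ≡ 510 × 617 × 373 × 756 (mod 787).
Accumulate the product:
510 × 617 = 314670 ≡ 657
657 × 373 = 245061 ≡ 304
304 × 756 = 229824 ≡ 20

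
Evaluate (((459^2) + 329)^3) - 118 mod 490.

(459)^2 ≡ 471 (mod 490)
471 + 329 = 800 ≡ 310 (mod 490)
(310)^3 ≡ 470 (mod 490)
470 - 118 = 352

352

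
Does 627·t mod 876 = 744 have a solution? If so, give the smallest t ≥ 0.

92

gcd(627, 876) = 3, and 3 | 744, so solutions exist.
Divide through by 3: 209·t ≡ 248 (mod 292).
209⁻¹ ≡ 197 (mod 292).
t ≡ 197·248 ≡ 92 (mod 292).
The smallest non-negative solution is t = 92.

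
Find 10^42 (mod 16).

10^1 ≡ 10 (mod 16)
10^2 ≡ 10^2 = 100 ≡ 4 (mod 16)
10^4 ≡ 4^2 = 16 ≡ 0 (mod 16)
10^8 ≡ 0^2 = 0 (mod 16)
10^16 ≡ 0^2 = 0 (mod 16)
10^32 ≡ 0^2 = 0 (mod 16)
10^42 = 10^32 * 10^8 * 10^2 ≡ 0 * 0 * 4 (mod 16).
Accumulate the product:
0 * 0 = 0
0 * 4 = 0

0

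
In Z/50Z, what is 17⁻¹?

3

By the extended Euclidean algorithm:
50 = 2·17 + 16
17 = 1·16 + 1
16 = 16·1 + 0
gcd(17, 50) = 1, so the inverse exists.
Back-substitute for 1:
1 = 1·17 − 1·16
  = −1·50 + 3·17
So 17⁻¹ ≡ 3 (mod 50).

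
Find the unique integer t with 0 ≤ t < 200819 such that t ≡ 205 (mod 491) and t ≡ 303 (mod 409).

39976

491⁻¹ mod 409: 491*5 ≡ 1 (mod 409), so 491⁻¹ ≡ 5.
t = 205 + 491*((303 − 205)*5 mod 409) = 205 + 491*81 = 39976.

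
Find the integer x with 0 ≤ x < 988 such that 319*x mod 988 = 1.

Apply the Euclidean algorithm and back-substitute:
988 = 3*319 + 31
319 = 10*31 + 9
31 = 3*9 + 4
9 = 2*4 + 1
4 = 4*1 + 0
gcd(319, 988) = 1, so the inverse exists.
Back-substitute for 1:
1 = 1*9 − 2*4
  = −2*31 + 7*9
  = 7*319 − 72*31
  = −72*988 + 223*319
So 319⁻¹ ≡ 223 (mod 988).

223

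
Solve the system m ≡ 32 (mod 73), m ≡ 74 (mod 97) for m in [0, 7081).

73⁻¹ mod 97: 73·4 ≡ 1 (mod 97), so 73⁻¹ ≡ 4.
m = 32 + 73·((74 − 32)·4 mod 97) = 32 + 73·71 = 5215.
Check: 5215 mod 73 = 32, 5215 mod 97 = 74. ✓

5215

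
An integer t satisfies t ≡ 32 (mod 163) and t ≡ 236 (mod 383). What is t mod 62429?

2151

163⁻¹ mod 383: 163·47 ≡ 1 (mod 383), so 163⁻¹ ≡ 47.
t = 32 + 163·((236 − 32)·47 mod 383) = 32 + 163·13 = 2151.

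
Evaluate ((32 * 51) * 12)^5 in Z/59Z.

32 * 51 = 1632 ≡ 39 (mod 59)
39 * 12 = 468 ≡ 55 (mod 59)
(55)^5 ≡ 38 (mod 59)

38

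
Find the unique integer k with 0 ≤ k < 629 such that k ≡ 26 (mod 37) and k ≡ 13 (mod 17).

37⁻¹ mod 17: 37·6 ≡ 1 (mod 17), so 37⁻¹ ≡ 6.
k = 26 + 37·((13 − 26)·6 mod 17) = 26 + 37·7 = 285.
Check: 285 mod 37 = 26, 285 mod 17 = 13. ✓

285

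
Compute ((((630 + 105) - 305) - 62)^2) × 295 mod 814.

588

630 + 105 = 735
735 - 305 = 430
430 - 62 = 368
(368)^2 ≡ 300 (mod 814)
300 × 295 = 88500 ≡ 588 (mod 814)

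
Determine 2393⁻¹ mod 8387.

729

Run the extended Euclidean algorithm:
8387 = 3×2393 + 1208
2393 = 1×1208 + 1185
1208 = 1×1185 + 23
1185 = 51×23 + 12
23 = 1×12 + 11
12 = 1×11 + 1
11 = 11×1 + 0
gcd(2393, 8387) = 1, so the inverse exists.
Bézout: 1 = −208×8387 + 729×2393.
So 2393⁻¹ ≡ 729 (mod 8387).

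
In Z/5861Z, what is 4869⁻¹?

644

Apply the Euclidean algorithm and back-substitute:
5861 = 1×4869 + 992
4869 = 4×992 + 901
992 = 1×901 + 91
901 = 9×91 + 82
91 = 1×82 + 9
82 = 9×9 + 1
9 = 9×1 + 0
gcd(4869, 5861) = 1, so the inverse exists.
Bézout: 1 = −535×5861 + 644×4869.
So 4869⁻¹ ≡ 644 (mod 5861).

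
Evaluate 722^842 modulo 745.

Compute successive squares:
842 in binary is 1101001010, i.e. 842 = 512 + 256 + 64 + 8 + 2.
722^1 ≡ 722 (mod 745)
722^2 ≡ 722^2 = 521284 ≡ 529 (mod 745)
722^4 ≡ 529^2 = 279841 ≡ 466 (mod 745)
722^8 ≡ 466^2 = 217156 ≡ 361 (mod 745)
722^16 ≡ 361^2 = 130321 ≡ 691 (mod 745)
722^32 ≡ 691^2 = 477481 ≡ 681 (mod 745)
722^64 ≡ 681^2 = 463761 ≡ 371 (mod 745)
722^128 ≡ 371^2 = 137641 ≡ 561 (mod 745)
722^256 ≡ 561^2 = 314721 ≡ 331 (mod 745)
722^512 ≡ 331^2 = 109561 ≡ 46 (mod 745)
722^842 = 722^512 · 722^256 · 722^64 · 722^8 · 722^2 ≡ 46 · 331 · 371 · 361 · 529 (mod 745).
Accumulate the product:
46 · 331 = 15226 ≡ 326
326 · 371 = 120946 ≡ 256
256 · 361 = 92416 ≡ 36
36 · 529 = 19044 ≡ 419

419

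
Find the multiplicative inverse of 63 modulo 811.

Apply the Euclidean algorithm and back-substitute:
811 = 12*63 + 55
63 = 1*55 + 8
55 = 6*8 + 7
8 = 1*7 + 1
7 = 7*1 + 0
gcd(63, 811) = 1, so the inverse exists.
Bézout: 1 = −8*811 + 103*63.
So 63⁻¹ ≡ 103 (mod 811).

103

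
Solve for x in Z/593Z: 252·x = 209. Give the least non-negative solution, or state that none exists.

gcd(252, 593) = 1, so a unique solution mod 593 exists.
252⁻¹ ≡ 553 (mod 593).
x ≡ 553·209 ≡ 535 (mod 593).

535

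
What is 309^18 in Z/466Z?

By square-and-multiply:
18 in binary is 10010, i.e. 18 = 16 + 2.
309^1 ≡ 309 (mod 466)
309^2 ≡ 309^2 = 95481 ≡ 417 (mod 466)
309^4 ≡ 417^2 = 173889 ≡ 71 (mod 466)
309^8 ≡ 71^2 = 5041 ≡ 381 (mod 466)
309^16 ≡ 381^2 = 145161 ≡ 235 (mod 466)
309^18 = 309^16 * 309^2 ≡ 235 * 417 (mod 466).
235 * 417 = 97995 ≡ 135 (mod 466).

135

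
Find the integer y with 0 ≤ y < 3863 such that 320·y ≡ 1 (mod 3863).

3863 = 12*320 + 23
320 = 13*23 + 21
23 = 1*21 + 2
21 = 10*2 + 1
2 = 2*1 + 0
gcd(320, 3863) = 1, so the inverse exists.
Bézout: 1 = −153*3863 + 1847*320.
So 320⁻¹ ≡ 1847 (mod 3863).

1847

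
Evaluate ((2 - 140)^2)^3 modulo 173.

149

2 - 140 = -138 ≡ 35 (mod 173)
(35)^2 ≡ 14 (mod 173)
(14)^3 ≡ 149 (mod 173)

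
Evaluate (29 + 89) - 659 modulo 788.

29 + 89 = 118
118 - 659 = -541 ≡ 247 (mod 788)

247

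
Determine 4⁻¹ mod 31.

8

By the extended Euclidean algorithm:
31 = 7×4 + 3
4 = 1×3 + 1
3 = 3×1 + 0
gcd(4, 31) = 1, so the inverse exists.
Back-substitute for 1:
1 = 1×4 − 1×3
  = −1×31 + 8×4
So 4⁻¹ ≡ 8 (mod 31).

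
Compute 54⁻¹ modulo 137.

Run the extended Euclidean algorithm:
137 = 2×54 + 29
54 = 1×29 + 25
29 = 1×25 + 4
25 = 6×4 + 1
4 = 4×1 + 0
gcd(54, 137) = 1, so the inverse exists.
Bézout: 1 = −13×137 + 33×54.
So 54⁻¹ ≡ 33 (mod 137).

33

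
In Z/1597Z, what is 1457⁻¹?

1597 = 1*1457 + 140
1457 = 10*140 + 57
140 = 2*57 + 26
57 = 2*26 + 5
26 = 5*5 + 1
5 = 5*1 + 0
gcd(1457, 1597) = 1, so the inverse exists.
Bézout: 1 = 281*1597 − 308*1457.
So 1457⁻¹ ≡ −308 ≡ 1289 (mod 1597).

1289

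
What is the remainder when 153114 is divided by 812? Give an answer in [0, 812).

153114 = 188·812 + 458, so 153114 ≡ 458 (mod 812).

458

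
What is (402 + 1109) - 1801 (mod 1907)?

402 + 1109 = 1511
1511 - 1801 = -290 ≡ 1617 (mod 1907)

1617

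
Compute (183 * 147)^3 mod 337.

191

183 * 147 = 26901 ≡ 278 (mod 337)
(278)^3 ≡ 191 (mod 337)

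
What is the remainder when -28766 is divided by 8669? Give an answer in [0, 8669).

-28766 = -4·8669 + 5910, so -28766 ≡ 5910 (mod 8669).

5910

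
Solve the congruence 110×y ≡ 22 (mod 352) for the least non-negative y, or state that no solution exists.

13

gcd(110, 352) = 22, and 22 | 22, so solutions exist.
Divide through by 22: 5×y ≡ 1 mod 16.
5⁻¹ ≡ 13 (mod 16).
y ≡ 13×1 ≡ 13 (mod 16).
The smallest non-negative solution is y = 13.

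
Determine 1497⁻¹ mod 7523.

6533

7523 = 5×1497 + 38
1497 = 39×38 + 15
38 = 2×15 + 8
15 = 1×8 + 7
8 = 1×7 + 1
7 = 7×1 + 0
gcd(1497, 7523) = 1, so the inverse exists.
Bézout: 1 = 197×7523 − 990×1497.
So 1497⁻¹ ≡ −990 ≡ 6533 (mod 7523).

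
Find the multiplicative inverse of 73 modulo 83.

Apply the Euclidean algorithm and back-substitute:
83 = 1×73 + 10
73 = 7×10 + 3
10 = 3×3 + 1
3 = 3×1 + 0
gcd(73, 83) = 1, so the inverse exists.
Back-substitute for 1:
1 = 1×10 − 3×3
  = −3×73 + 22×10
  = 22×83 − 25×73
So 73⁻¹ ≡ −25 ≡ 58 (mod 83).

58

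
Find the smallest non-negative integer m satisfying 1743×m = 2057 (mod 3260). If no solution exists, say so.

gcd(1743, 3260) = 1, so a unique solution mod 3260 exists.
1743⁻¹ ≡ 2207 (mod 3260).
m ≡ 2207×2057 ≡ 1879 (mod 3260).

1879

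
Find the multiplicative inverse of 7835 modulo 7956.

Run the extended Euclidean algorithm:
7956 = 1×7835 + 121
7835 = 64×121 + 91
121 = 1×91 + 30
91 = 3×30 + 1
30 = 30×1 + 0
gcd(7835, 7956) = 1, so the inverse exists.
Bézout: 1 = −259×7956 + 263×7835.
So 7835⁻¹ ≡ 263 (mod 7956).

263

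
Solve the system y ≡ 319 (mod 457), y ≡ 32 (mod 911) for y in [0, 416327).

457⁻¹ mod 911: 457×608 ≡ 1 (mod 911), so 457⁻¹ ≡ 608.
y = 319 + 457×((32 − 319)×608 mod 911) = 319 + 457×416 = 190431.
Check: 190431 mod 457 = 319, 190431 mod 911 = 32. ✓

190431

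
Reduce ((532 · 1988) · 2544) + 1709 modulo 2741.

532 · 1988 = 1057616 ≡ 2331 (mod 2741)
2331 · 2544 = 5930064 ≡ 1281 (mod 2741)
1281 + 1709 = 2990 ≡ 249 (mod 2741)

249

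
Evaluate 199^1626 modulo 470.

191

1626 in binary is 11001011010, i.e. 1626 = 1024 + 512 + 64 + 16 + 8 + 2.
199^1 ≡ 199 (mod 470)
199^2 ≡ 199^2 = 39601 ≡ 121 (mod 470)
199^4 ≡ 121^2 = 14641 ≡ 71 (mod 470)
199^8 ≡ 71^2 = 5041 ≡ 341 (mod 470)
199^16 ≡ 341^2 = 116281 ≡ 191 (mod 470)
199^32 ≡ 191^2 = 36481 ≡ 291 (mod 470)
199^64 ≡ 291^2 = 84681 ≡ 81 (mod 470)
199^128 ≡ 81^2 = 6561 ≡ 451 (mod 470)
199^256 ≡ 451^2 = 203401 ≡ 361 (mod 470)
199^512 ≡ 361^2 = 130321 ≡ 131 (mod 470)
199^1024 ≡ 131^2 = 17161 ≡ 241 (mod 470)
199^1626 = 199^1024 · 199^512 · 199^64 · 199^16 · 199^8 · 199^2 ≡ 241 · 131 · 81 · 191 · 341 · 121 (mod 470).
Accumulate the product:
241 · 131 = 31571 ≡ 81
81 · 81 = 6561 ≡ 451
451 · 191 = 86141 ≡ 131
131 · 341 = 44671 ≡ 21
21 · 121 = 2541 ≡ 191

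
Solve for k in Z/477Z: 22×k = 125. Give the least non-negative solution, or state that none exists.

gcd(22, 477) = 1, so a unique solution mod 477 exists.
22⁻¹ ≡ 412 (mod 477).
k ≡ 412×125 ≡ 461 (mod 477).

461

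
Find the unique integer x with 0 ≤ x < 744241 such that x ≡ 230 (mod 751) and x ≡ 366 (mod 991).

751⁻¹ mod 991: 751×128 ≡ 1 (mod 991), so 751⁻¹ ≡ 128.
x = 230 + 751×((366 − 230)×128 mod 991) = 230 + 751×561 = 421541.
Check: 421541 mod 751 = 230, 421541 mod 991 = 366. ✓

421541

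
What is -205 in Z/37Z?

17

-205 = -6×37 + 17, so -205 ≡ 17 (mod 37).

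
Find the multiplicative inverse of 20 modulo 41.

By the extended Euclidean algorithm:
41 = 2×20 + 1
20 = 20×1 + 0
gcd(20, 41) = 1, so the inverse exists.
Back-substitute for 1:
1 = 1×41 − 2×20
So 20⁻¹ ≡ −2 ≡ 39 (mod 41).

39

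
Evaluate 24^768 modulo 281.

64

Using repeated squaring:
768 in binary is 1100000000, i.e. 768 = 512 + 256.
24^1 ≡ 24 (mod 281)
24^2 ≡ 24^2 = 576 ≡ 14 (mod 281)
24^4 ≡ 14^2 = 196 (mod 281)
24^8 ≡ 196^2 = 38416 ≡ 200 (mod 281)
24^16 ≡ 200^2 = 40000 ≡ 98 (mod 281)
24^32 ≡ 98^2 = 9604 ≡ 50 (mod 281)
24^64 ≡ 50^2 = 2500 ≡ 252 (mod 281)
24^128 ≡ 252^2 = 63504 ≡ 279 (mod 281)
24^256 ≡ 279^2 = 77841 ≡ 4 (mod 281)
24^512 ≡ 4^2 = 16 (mod 281)
24^768 = 24^512 · 24^256 ≡ 16 · 4 (mod 281).
16 · 4 = 64 ≡ 64 (mod 281).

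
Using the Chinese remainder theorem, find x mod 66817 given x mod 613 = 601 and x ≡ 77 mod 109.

31251

613⁻¹ mod 109: 613*101 ≡ 1 (mod 109), so 613⁻¹ ≡ 101.
x = 601 + 613*((77 − 601)*101 mod 109) = 601 + 613*50 = 31251.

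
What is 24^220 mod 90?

36

220 in binary is 11011100, i.e. 220 = 128 + 64 + 16 + 8 + 4.
24^1 ≡ 24 (mod 90)
24^2 ≡ 24^2 = 576 ≡ 36 (mod 90)
24^4 ≡ 36^2 = 1296 ≡ 36 (mod 90)
24^8 ≡ 36^2 = 1296 ≡ 36 (mod 90)
24^16 ≡ 36^2 = 1296 ≡ 36 (mod 90)
24^32 ≡ 36^2 = 1296 ≡ 36 (mod 90)
24^64 ≡ 36^2 = 1296 ≡ 36 (mod 90)
24^128 ≡ 36^2 = 1296 ≡ 36 (mod 90)
24^220 = 24^128 * 24^64 * 24^16 * 24^8 * 24^4 ≡ 36 * 36 * 36 * 36 * 36 (mod 90).
Accumulate the product:
36 * 36 = 1296 ≡ 36
36 * 36 = 1296 ≡ 36
36 * 36 = 1296 ≡ 36
36 * 36 = 1296 ≡ 36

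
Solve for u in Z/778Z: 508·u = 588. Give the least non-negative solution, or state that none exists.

gcd(508, 778) = 2, and 2 | 588, so solutions exist.
Divide through by 2: 254·u ≡ 294 mod 389.
254⁻¹ ≡ 170 (mod 389).
u ≡ 170·294 ≡ 188 (mod 389).
The smallest non-negative solution is u = 188.

188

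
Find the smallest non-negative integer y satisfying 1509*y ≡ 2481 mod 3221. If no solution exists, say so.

2070

gcd(1509, 3221) = 1, so a unique solution mod 3221 exists.
1509⁻¹ ≡ 476 (mod 3221).
y ≡ 476*2481 ≡ 2070 (mod 3221).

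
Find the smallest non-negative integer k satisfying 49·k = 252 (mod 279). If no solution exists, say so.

gcd(49, 279) = 1, so a unique solution mod 279 exists.
49⁻¹ ≡ 205 (mod 279).
k ≡ 205·252 ≡ 45 (mod 279).

45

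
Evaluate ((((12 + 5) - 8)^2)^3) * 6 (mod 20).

12 + 5 = 17
17 - 8 = 9
(9)^2 ≡ 1 (mod 20)
(1)^3 ≡ 1 (mod 20)
1 * 6 = 6

6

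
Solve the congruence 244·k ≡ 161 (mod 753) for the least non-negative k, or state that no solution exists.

479

gcd(244, 753) = 1, so a unique solution mod 753 exists.
244⁻¹ ≡ 466 (mod 753).
k ≡ 466·161 ≡ 479 (mod 753).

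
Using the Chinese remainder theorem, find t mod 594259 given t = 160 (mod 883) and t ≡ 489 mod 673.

883⁻¹ mod 673: 883*266 ≡ 1 (mod 673), so 883⁻¹ ≡ 266.
t = 160 + 883*((489 − 160)*266 mod 673) = 160 + 883*24 = 21352.

21352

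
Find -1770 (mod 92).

-1770 = -20×92 + 70, so -1770 ≡ 70 (mod 92).

70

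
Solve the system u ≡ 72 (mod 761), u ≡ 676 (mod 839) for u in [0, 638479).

305233

761⁻¹ mod 839: 761×441 ≡ 1 (mod 839), so 761⁻¹ ≡ 441.
u = 72 + 761×((676 − 72)×441 mod 839) = 72 + 761×401 = 305233.
Check: 305233 mod 761 = 72, 305233 mod 839 = 676. ✓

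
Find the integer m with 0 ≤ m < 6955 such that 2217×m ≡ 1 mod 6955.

938

By the extended Euclidean algorithm:
6955 = 3*2217 + 304
2217 = 7*304 + 89
304 = 3*89 + 37
89 = 2*37 + 15
37 = 2*15 + 7
15 = 2*7 + 1
7 = 7*1 + 0
gcd(2217, 6955) = 1, so the inverse exists.
Back-substitute for 1:
1 = 1*15 − 2*7
  = −2*37 + 5*15
  = 5*89 − 12*37
  = −12*304 + 41*89
  = 41*2217 − 299*304
  = −299*6955 + 938*2217
So 2217⁻¹ ≡ 938 (mod 6955).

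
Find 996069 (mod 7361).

996069 = 135×7361 + 2334, so 996069 ≡ 2334 (mod 7361).

2334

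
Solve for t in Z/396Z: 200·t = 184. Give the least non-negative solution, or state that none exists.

92

gcd(200, 396) = 4, and 4 | 184, so solutions exist.
Divide through by 4: 50·t ≡ 46 (mod 99).
50⁻¹ ≡ 2 (mod 99).
t ≡ 2·46 ≡ 92 (mod 99).
The smallest non-negative solution is t = 92.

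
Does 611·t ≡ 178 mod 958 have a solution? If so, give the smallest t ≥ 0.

gcd(611, 958) = 1, so a unique solution mod 958 exists.
611⁻¹ ≡ 831 (mod 958).
t ≡ 831·178 ≡ 386 (mod 958).

386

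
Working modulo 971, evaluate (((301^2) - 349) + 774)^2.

331

(301)^2 ≡ 298 (mod 971)
298 - 349 = -51 ≡ 920 (mod 971)
920 + 774 = 1694 ≡ 723 (mod 971)
(723)^2 ≡ 331 (mod 971)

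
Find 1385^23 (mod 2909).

504

Compute successive squares:
23 in binary is 10111, i.e. 23 = 16 + 4 + 2 + 1.
1385^1 ≡ 1385 (mod 2909)
1385^2 ≡ 1385^2 = 1918225 ≡ 1194 (mod 2909)
1385^4 ≡ 1194^2 = 1425636 ≡ 226 (mod 2909)
1385^8 ≡ 226^2 = 51076 ≡ 1623 (mod 2909)
1385^16 ≡ 1623^2 = 2634129 ≡ 1484 (mod 2909)
1385^23 = 1385^16 · 1385^4 · 1385^2 · 1385^1 ≡ 1484 · 226 · 1194 · 1385 (mod 2909).
Accumulate the product:
1484 · 226 = 335384 ≡ 849
849 · 1194 = 1013706 ≡ 1374
1374 · 1385 = 1902990 ≡ 504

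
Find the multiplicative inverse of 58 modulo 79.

15

Run the extended Euclidean algorithm:
79 = 1·58 + 21
58 = 2·21 + 16
21 = 1·16 + 5
16 = 3·5 + 1
5 = 5·1 + 0
gcd(58, 79) = 1, so the inverse exists.
Bézout: 1 = −11·79 + 15·58.
So 58⁻¹ ≡ 15 (mod 79).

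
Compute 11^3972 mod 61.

11^1 ≡ 11 (mod 61)
11^2 ≡ 11^2 = 121 ≡ 60 (mod 61)
11^4 ≡ 60^2 = 3600 ≡ 1 (mod 61)
11^8 ≡ 1^2 = 1 (mod 61)
11^16 ≡ 1^2 = 1 (mod 61)
11^32 ≡ 1^2 = 1 (mod 61)
11^64 ≡ 1^2 = 1 (mod 61)
11^128 ≡ 1^2 = 1 (mod 61)
11^256 ≡ 1^2 = 1 (mod 61)
11^512 ≡ 1^2 = 1 (mod 61)
11^1024 ≡ 1^2 = 1 (mod 61)
11^2048 ≡ 1^2 = 1 (mod 61)
11^3972 = 11^2048 · 11^1024 · 11^512 · 11^256 · 11^128 · 11^4 ≡ 1 · 1 · 1 · 1 · 1 · 1 (mod 61).
Accumulate the product:
1 · 1 = 1
1 · 1 = 1
1 · 1 = 1
1 · 1 = 1
1 · 1 = 1

1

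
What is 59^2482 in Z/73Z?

54

2482 in binary is 100110110010, i.e. 2482 = 2048 + 256 + 128 + 32 + 16 + 2.
59^1 ≡ 59 (mod 73)
59^2 ≡ 59^2 = 3481 ≡ 50 (mod 73)
59^4 ≡ 50^2 = 2500 ≡ 18 (mod 73)
59^8 ≡ 18^2 = 324 ≡ 32 (mod 73)
59^16 ≡ 32^2 = 1024 ≡ 2 (mod 73)
59^32 ≡ 2^2 = 4 (mod 73)
59^64 ≡ 4^2 = 16 (mod 73)
59^128 ≡ 16^2 = 256 ≡ 37 (mod 73)
59^256 ≡ 37^2 = 1369 ≡ 55 (mod 73)
59^512 ≡ 55^2 = 3025 ≡ 32 (mod 73)
59^1024 ≡ 32^2 = 1024 ≡ 2 (mod 73)
59^2048 ≡ 2^2 = 4 (mod 73)
59^2482 = 59^2048 * 59^256 * 59^128 * 59^32 * 59^16 * 59^2 ≡ 4 * 55 * 37 * 4 * 2 * 50 (mod 73).
Accumulate the product:
4 * 55 = 220 ≡ 1
1 * 37 = 37
37 * 4 = 148 ≡ 2
2 * 2 = 4
4 * 50 = 200 ≡ 54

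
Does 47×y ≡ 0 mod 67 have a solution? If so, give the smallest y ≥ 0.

gcd(47, 67) = 1, so a unique solution mod 67 exists.
47⁻¹ ≡ 10 (mod 67).
y ≡ 10×0 ≡ 0 (mod 67).

0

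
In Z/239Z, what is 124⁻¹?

Run the extended Euclidean algorithm:
239 = 1·124 + 115
124 = 1·115 + 9
115 = 12·9 + 7
9 = 1·7 + 2
7 = 3·2 + 1
2 = 2·1 + 0
gcd(124, 239) = 1, so the inverse exists.
Back-substitute for 1:
1 = 1·7 − 3·2
  = −3·9 + 4·7
  = 4·115 − 51·9
  = −51·124 + 55·115
  = 55·239 − 106·124
So 124⁻¹ ≡ −106 ≡ 133 (mod 239).

133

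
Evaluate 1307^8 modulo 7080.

5041

1307^1 ≡ 1307 (mod 7080)
1307^2 ≡ 1307^2 = 1708249 ≡ 1969 (mod 7080)
1307^4 ≡ 1969^2 = 3876961 ≡ 4201 (mod 7080)
1307^8 ≡ 4201^2 = 17648401 ≡ 5041 (mod 7080)
So 1307^8 ≡ 5041 (mod 7080).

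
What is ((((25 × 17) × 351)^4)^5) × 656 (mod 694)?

70

25 × 17 = 425
425 × 351 = 149175 ≡ 659 (mod 694)
(659)^4 ≡ 197 (mod 694)
(197)^5 ≡ 473 (mod 694)
473 × 656 = 310288 ≡ 70 (mod 694)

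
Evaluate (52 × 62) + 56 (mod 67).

64

52 × 62 = 3224 ≡ 8 (mod 67)
8 + 56 = 64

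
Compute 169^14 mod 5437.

2696

By square-and-multiply:
169^1 ≡ 169 (mod 5437)
169^2 ≡ 169^2 = 28561 ≡ 1376 (mod 5437)
169^4 ≡ 1376^2 = 1893376 ≡ 1300 (mod 5437)
169^8 ≡ 1300^2 = 1690000 ≡ 4530 (mod 5437)
169^14 = 169^8 · 169^4 · 169^2 ≡ 4530 · 1300 · 1376 (mod 5437).
Accumulate the product:
4530 · 1300 = 5889000 ≡ 729
729 · 1376 = 1003104 ≡ 2696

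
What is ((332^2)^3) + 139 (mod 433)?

104

(332)^2 ≡ 242 (mod 433)
(242)^3 ≡ 398 (mod 433)
398 + 139 = 537 ≡ 104 (mod 433)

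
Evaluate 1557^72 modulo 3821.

2120

1557^1 ≡ 1557 (mod 3821)
1557^2 ≡ 1557^2 = 2424249 ≡ 1735 (mod 3821)
1557^4 ≡ 1735^2 = 3010225 ≡ 3098 (mod 3821)
1557^8 ≡ 3098^2 = 9597604 ≡ 3073 (mod 3821)
1557^16 ≡ 3073^2 = 9443329 ≡ 1638 (mod 3821)
1557^32 ≡ 1638^2 = 2683044 ≡ 702 (mod 3821)
1557^64 ≡ 702^2 = 492804 ≡ 3716 (mod 3821)
1557^72 = 1557^64 × 1557^8 ≡ 3716 × 3073 (mod 3821).
3716 × 3073 = 11419268 ≡ 2120 (mod 3821).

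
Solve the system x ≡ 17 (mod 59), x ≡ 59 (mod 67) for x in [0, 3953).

59⁻¹ mod 67: 59·25 ≡ 1 (mod 67), so 59⁻¹ ≡ 25.
x = 17 + 59·((59 − 17)·25 mod 67) = 17 + 59·45 = 2672.
Check: 2672 mod 59 = 17, 2672 mod 67 = 59. ✓

2672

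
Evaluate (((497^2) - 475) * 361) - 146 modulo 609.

(497)^2 ≡ 364 (mod 609)
364 - 475 = -111 ≡ 498 (mod 609)
498 * 361 = 179778 ≡ 123 (mod 609)
123 - 146 = -23 ≡ 586 (mod 609)

586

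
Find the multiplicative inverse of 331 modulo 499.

Apply the Euclidean algorithm and back-substitute:
499 = 1*331 + 168
331 = 1*168 + 163
168 = 1*163 + 5
163 = 32*5 + 3
5 = 1*3 + 2
3 = 1*2 + 1
2 = 2*1 + 0
gcd(331, 499) = 1, so the inverse exists.
Bézout: 1 = −132*499 + 199*331.
So 331⁻¹ ≡ 199 (mod 499).

199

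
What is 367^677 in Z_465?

Using repeated squaring:
677 in binary is 1010100101, i.e. 677 = 512 + 128 + 32 + 4 + 1.
367^1 ≡ 367 (mod 465)
367^2 ≡ 367^2 = 134689 ≡ 304 (mod 465)
367^4 ≡ 304^2 = 92416 ≡ 346 (mod 465)
367^8 ≡ 346^2 = 119716 ≡ 211 (mod 465)
367^16 ≡ 211^2 = 44521 ≡ 346 (mod 465)
367^32 ≡ 346^2 = 119716 ≡ 211 (mod 465)
367^64 ≡ 211^2 = 44521 ≡ 346 (mod 465)
367^128 ≡ 346^2 = 119716 ≡ 211 (mod 465)
367^256 ≡ 211^2 = 44521 ≡ 346 (mod 465)
367^512 ≡ 346^2 = 119716 ≡ 211 (mod 465)
367^677 = 367^512 × 367^128 × 367^32 × 367^4 × 367^1 ≡ 211 × 211 × 211 × 346 × 367 (mod 465).
Accumulate the product:
211 × 211 = 44521 ≡ 346
346 × 211 = 73006 ≡ 1
1 × 346 = 346
346 × 367 = 126982 ≡ 37

37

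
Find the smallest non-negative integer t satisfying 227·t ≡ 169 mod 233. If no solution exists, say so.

gcd(227, 233) = 1, so a unique solution mod 233 exists.
227⁻¹ ≡ 194 (mod 233).
t ≡ 194·169 ≡ 166 (mod 233).

166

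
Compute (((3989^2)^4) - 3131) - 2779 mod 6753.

(3989)^2 ≡ 2053 (mod 6753)
(2053)^4 ≡ 79 (mod 6753)
79 - 3131 = -3052 ≡ 3701 (mod 6753)
3701 - 2779 = 922

922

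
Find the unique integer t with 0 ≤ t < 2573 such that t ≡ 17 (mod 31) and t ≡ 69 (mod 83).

31⁻¹ mod 83: 31·75 ≡ 1 (mod 83), so 31⁻¹ ≡ 75.
t = 17 + 31·((69 − 17)·75 mod 83) = 17 + 31·82 = 2559.

2559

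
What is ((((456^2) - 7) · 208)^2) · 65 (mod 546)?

(456)^2 ≡ 456 (mod 546)
456 - 7 = 449
449 · 208 = 93392 ≡ 26 (mod 546)
(26)^2 ≡ 130 (mod 546)
130 · 65 = 8450 ≡ 260 (mod 546)

260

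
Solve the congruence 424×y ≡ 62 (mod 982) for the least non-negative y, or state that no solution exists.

109

gcd(424, 982) = 2, and 2 | 62, so solutions exist.
Divide through by 2: 212×y = 31 (mod 491).
212⁻¹ ≡ 447 (mod 491).
y ≡ 447×31 ≡ 109 (mod 491).
The smallest non-negative solution is y = 109.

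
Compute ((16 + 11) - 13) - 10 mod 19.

4

16 + 11 = 27 ≡ 8 (mod 19)
8 - 13 = -5 ≡ 14 (mod 19)
14 - 10 = 4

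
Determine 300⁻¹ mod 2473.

Run the extended Euclidean algorithm:
2473 = 8*300 + 73
300 = 4*73 + 8
73 = 9*8 + 1
8 = 8*1 + 0
gcd(300, 2473) = 1, so the inverse exists.
Back-substitute for 1:
1 = 1*73 − 9*8
  = −9*300 + 37*73
  = 37*2473 − 305*300
So 300⁻¹ ≡ −305 ≡ 2168 (mod 2473).

2168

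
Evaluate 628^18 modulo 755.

84

18 in binary is 10010, i.e. 18 = 16 + 2.
628^1 ≡ 628 (mod 755)
628^2 ≡ 628^2 = 394384 ≡ 274 (mod 755)
628^4 ≡ 274^2 = 75076 ≡ 331 (mod 755)
628^8 ≡ 331^2 = 109561 ≡ 86 (mod 755)
628^16 ≡ 86^2 = 7396 ≡ 601 (mod 755)
628^18 = 628^16 × 628^2 ≡ 601 × 274 (mod 755).
601 × 274 = 164674 ≡ 84 (mod 755).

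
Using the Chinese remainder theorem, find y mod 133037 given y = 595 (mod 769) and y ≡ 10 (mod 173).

769⁻¹ mod 173: 769·9 ≡ 1 (mod 173), so 769⁻¹ ≡ 9.
y = 595 + 769·((10 − 595)·9 mod 173) = 595 + 769·98 = 75957.

75957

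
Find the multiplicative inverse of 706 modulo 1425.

1096

Apply the Euclidean algorithm and back-substitute:
1425 = 2*706 + 13
706 = 54*13 + 4
13 = 3*4 + 1
4 = 4*1 + 0
gcd(706, 1425) = 1, so the inverse exists.
Back-substitute for 1:
1 = 1*13 − 3*4
  = −3*706 + 163*13
  = 163*1425 − 329*706
So 706⁻¹ ≡ −329 ≡ 1096 (mod 1425).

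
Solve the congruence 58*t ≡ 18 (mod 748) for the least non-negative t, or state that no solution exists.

39

gcd(58, 748) = 2, and 2 | 18, so solutions exist.
Divide through by 2: 29*t ≡ 9 mod 374.
29⁻¹ ≡ 129 (mod 374).
t ≡ 129*9 ≡ 39 (mod 374).
The smallest non-negative solution is t = 39.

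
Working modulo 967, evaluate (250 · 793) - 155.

827

250 · 793 = 198250 ≡ 15 (mod 967)
15 - 155 = -140 ≡ 827 (mod 967)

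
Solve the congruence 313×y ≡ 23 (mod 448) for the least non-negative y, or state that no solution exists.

335

gcd(313, 448) = 1, so a unique solution mod 448 exists.
313⁻¹ ≡ 73 (mod 448).
y ≡ 73×23 ≡ 335 (mod 448).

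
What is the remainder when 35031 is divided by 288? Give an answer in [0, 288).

35031 = 121*288 + 183, so 35031 ≡ 183 (mod 288).

183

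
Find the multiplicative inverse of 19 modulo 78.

Run the extended Euclidean algorithm:
78 = 4·19 + 2
19 = 9·2 + 1
2 = 2·1 + 0
gcd(19, 78) = 1, so the inverse exists.
Bézout: 1 = −9·78 + 37·19.
So 19⁻¹ ≡ 37 (mod 78).

37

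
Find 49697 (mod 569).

49697 = 87×569 + 194, so 49697 ≡ 194 (mod 569).

194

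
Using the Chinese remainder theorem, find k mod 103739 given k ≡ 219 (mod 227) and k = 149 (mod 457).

45392

227⁻¹ mod 457: 227*304 ≡ 1 (mod 457), so 227⁻¹ ≡ 304.
k = 219 + 227*((149 − 219)*304 mod 457) = 219 + 227*199 = 45392.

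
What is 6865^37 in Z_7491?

2476

By square-and-multiply:
6865^1 ≡ 6865 (mod 7491)
6865^2 ≡ 6865^2 = 47128225 ≡ 2344 (mod 7491)
6865^4 ≡ 2344^2 = 5494336 ≡ 3433 (mod 7491)
6865^8 ≡ 3433^2 = 11785489 ≡ 2146 (mod 7491)
6865^16 ≡ 2146^2 = 4605316 ≡ 5842 (mod 7491)
6865^32 ≡ 5842^2 = 34128964 ≡ 7459 (mod 7491)
6865^37 = 6865^32 · 6865^4 · 6865^1 ≡ 7459 · 3433 · 6865 (mod 7491).
Accumulate the product:
7459 · 3433 = 25606747 ≡ 2509
2509 · 6865 = 17224285 ≡ 2476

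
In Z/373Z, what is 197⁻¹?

231

By the extended Euclidean algorithm:
373 = 1×197 + 176
197 = 1×176 + 21
176 = 8×21 + 8
21 = 2×8 + 5
8 = 1×5 + 3
5 = 1×3 + 2
3 = 1×2 + 1
2 = 2×1 + 0
gcd(197, 373) = 1, so the inverse exists.
Bézout: 1 = 75×373 − 142×197.
So 197⁻¹ ≡ −142 ≡ 231 (mod 373).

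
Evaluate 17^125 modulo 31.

Using repeated squaring:
125 in binary is 1111101, i.e. 125 = 64 + 32 + 16 + 8 + 4 + 1.
17^1 ≡ 17 (mod 31)
17^2 ≡ 17^2 = 289 ≡ 10 (mod 31)
17^4 ≡ 10^2 = 100 ≡ 7 (mod 31)
17^8 ≡ 7^2 = 49 ≡ 18 (mod 31)
17^16 ≡ 18^2 = 324 ≡ 14 (mod 31)
17^32 ≡ 14^2 = 196 ≡ 10 (mod 31)
17^64 ≡ 10^2 = 100 ≡ 7 (mod 31)
17^125 = 17^64 · 17^32 · 17^16 · 17^8 · 17^4 · 17^1 ≡ 7 · 10 · 14 · 18 · 7 · 17 (mod 31).
Accumulate the product:
7 · 10 = 70 ≡ 8
8 · 14 = 112 ≡ 19
19 · 18 = 342 ≡ 1
1 · 7 = 7
7 · 17 = 119 ≡ 26

26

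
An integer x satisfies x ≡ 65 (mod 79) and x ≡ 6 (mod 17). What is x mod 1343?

79⁻¹ mod 17: 79*14 ≡ 1 (mod 17), so 79⁻¹ ≡ 14.
x = 65 + 79*((6 − 65)*14 mod 17) = 65 + 79*7 = 618.
Check: 618 mod 79 = 65, 618 mod 17 = 6. ✓

618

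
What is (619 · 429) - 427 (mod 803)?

619 · 429 = 265551 ≡ 561 (mod 803)
561 - 427 = 134

134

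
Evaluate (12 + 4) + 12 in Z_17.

12 + 4 = 16
16 + 12 = 28 ≡ 11 (mod 17)

11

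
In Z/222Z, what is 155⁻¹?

53

Apply the Euclidean algorithm and back-substitute:
222 = 1·155 + 67
155 = 2·67 + 21
67 = 3·21 + 4
21 = 5·4 + 1
4 = 4·1 + 0
gcd(155, 222) = 1, so the inverse exists.
Bézout: 1 = −37·222 + 53·155.
So 155⁻¹ ≡ 53 (mod 222).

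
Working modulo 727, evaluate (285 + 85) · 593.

583

285 + 85 = 370
370 · 593 = 219410 ≡ 583 (mod 727)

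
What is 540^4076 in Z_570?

330

Compute successive squares:
540^1 ≡ 540 (mod 570)
540^2 ≡ 540^2 = 291600 ≡ 330 (mod 570)
540^4 ≡ 330^2 = 108900 ≡ 30 (mod 570)
540^8 ≡ 30^2 = 900 ≡ 330 (mod 570)
540^16 ≡ 330^2 = 108900 ≡ 30 (mod 570)
540^32 ≡ 30^2 = 900 ≡ 330 (mod 570)
540^64 ≡ 330^2 = 108900 ≡ 30 (mod 570)
540^128 ≡ 30^2 = 900 ≡ 330 (mod 570)
540^256 ≡ 330^2 = 108900 ≡ 30 (mod 570)
540^512 ≡ 30^2 = 900 ≡ 330 (mod 570)
540^1024 ≡ 330^2 = 108900 ≡ 30 (mod 570)
540^2048 ≡ 30^2 = 900 ≡ 330 (mod 570)
540^4076 = 540^2048 * 540^1024 * 540^512 * 540^256 * 540^128 * 540^64 * 540^32 * 540^8 * 540^4 ≡ 330 * 30 * 330 * 30 * 330 * 30 * 330 * 330 * 30 (mod 570).
Accumulate the product:
330 * 30 = 9900 ≡ 210
210 * 330 = 69300 ≡ 330
330 * 30 = 9900 ≡ 210
210 * 330 = 69300 ≡ 330
330 * 30 = 9900 ≡ 210
210 * 330 = 69300 ≡ 330
330 * 330 = 108900 ≡ 30
30 * 30 = 900 ≡ 330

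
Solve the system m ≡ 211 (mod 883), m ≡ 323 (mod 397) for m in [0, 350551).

127363

883⁻¹ mod 397: 883·58 ≡ 1 (mod 397), so 883⁻¹ ≡ 58.
m = 211 + 883·((323 − 211)·58 mod 397) = 211 + 883·144 = 127363.
Check: 127363 mod 883 = 211, 127363 mod 397 = 323. ✓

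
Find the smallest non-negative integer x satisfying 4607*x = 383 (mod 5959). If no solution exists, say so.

5540

gcd(4607, 5959) = 1, so a unique solution mod 5959 exists.
4607⁻¹ ≡ 4791 (mod 5959).
x ≡ 4791*383 ≡ 5540 (mod 5959).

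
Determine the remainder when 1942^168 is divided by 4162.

2056

168 in binary is 10101000, i.e. 168 = 128 + 32 + 8.
1942^1 ≡ 1942 (mod 4162)
1942^2 ≡ 1942^2 = 3771364 ≡ 592 (mod 4162)
1942^4 ≡ 592^2 = 350464 ≡ 856 (mod 4162)
1942^8 ≡ 856^2 = 732736 ≡ 224 (mod 4162)
1942^16 ≡ 224^2 = 50176 ≡ 232 (mod 4162)
1942^32 ≡ 232^2 = 53824 ≡ 3880 (mod 4162)
1942^64 ≡ 3880^2 = 15054400 ≡ 446 (mod 4162)
1942^128 ≡ 446^2 = 198916 ≡ 3302 (mod 4162)
1942^168 = 1942^128 * 1942^32 * 1942^8 ≡ 3302 * 3880 * 224 (mod 4162).
Accumulate the product:
3302 * 3880 = 12811760 ≡ 1124
1124 * 224 = 251776 ≡ 2056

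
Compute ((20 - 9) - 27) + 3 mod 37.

20 - 9 = 11
11 - 27 = -16 ≡ 21 (mod 37)
21 + 3 = 24

24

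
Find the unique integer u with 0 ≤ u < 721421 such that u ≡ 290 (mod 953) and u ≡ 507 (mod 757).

953⁻¹ mod 757: 953·645 ≡ 1 (mod 757), so 953⁻¹ ≡ 645.
u = 290 + 953·((507 − 290)·645 mod 757) = 290 + 953·677 = 645471.
Check: 645471 mod 953 = 290, 645471 mod 757 = 507. ✓

645471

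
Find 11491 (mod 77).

18

11491 = 149·77 + 18, so 11491 ≡ 18 (mod 77).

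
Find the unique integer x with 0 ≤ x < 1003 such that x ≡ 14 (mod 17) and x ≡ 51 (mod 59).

405

17⁻¹ mod 59: 17·7 ≡ 1 (mod 59), so 17⁻¹ ≡ 7.
x = 14 + 17·((51 − 14)·7 mod 59) = 14 + 17·23 = 405.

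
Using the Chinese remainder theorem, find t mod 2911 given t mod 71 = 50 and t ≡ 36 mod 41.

71⁻¹ mod 41: 71×26 ≡ 1 (mod 41), so 71⁻¹ ≡ 26.
t = 50 + 71×((36 − 50)×26 mod 41) = 50 + 71×5 = 405.

405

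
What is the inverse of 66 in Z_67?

By the extended Euclidean algorithm:
67 = 1×66 + 1
66 = 66×1 + 0
gcd(66, 67) = 1, so the inverse exists.
Back-substitute for 1:
1 = 1×67 − 1×66
So 66⁻¹ ≡ −1 ≡ 66 (mod 67).

66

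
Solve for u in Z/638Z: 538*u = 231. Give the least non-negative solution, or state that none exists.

gcd(538, 638) = 2, and 2 does not divide 231.
So the congruence has no solution.

no solution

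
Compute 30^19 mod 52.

4

30^1 ≡ 30 (mod 52)
30^2 ≡ 30^2 = 900 ≡ 16 (mod 52)
30^4 ≡ 16^2 = 256 ≡ 48 (mod 52)
30^8 ≡ 48^2 = 2304 ≡ 16 (mod 52)
30^16 ≡ 16^2 = 256 ≡ 48 (mod 52)
30^19 = 30^16 × 30^2 × 30^1 ≡ 48 × 16 × 30 (mod 52).
Accumulate the product:
48 × 16 = 768 ≡ 40
40 × 30 = 1200 ≡ 4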